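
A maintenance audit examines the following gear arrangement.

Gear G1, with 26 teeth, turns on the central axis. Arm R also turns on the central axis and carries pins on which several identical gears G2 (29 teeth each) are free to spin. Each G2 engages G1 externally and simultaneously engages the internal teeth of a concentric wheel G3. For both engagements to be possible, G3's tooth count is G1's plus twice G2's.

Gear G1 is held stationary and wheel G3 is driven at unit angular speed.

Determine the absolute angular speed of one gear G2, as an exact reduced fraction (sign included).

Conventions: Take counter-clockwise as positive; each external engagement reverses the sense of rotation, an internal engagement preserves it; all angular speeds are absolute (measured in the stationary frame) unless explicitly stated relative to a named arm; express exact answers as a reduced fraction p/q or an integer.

42/29

planetary set (26T centre, 29T on arm, 84T internal) — Willis relation
ring teeth: 26 + 2·29 = 84
26(ω_sun−ω_arm) = −84(ω_ring−ω_arm),  ω_sun = 0, ω_ring = 1
26(0−ω_arm) = −84(1−ω_arm)  ⇒  110·ω_arm = 84  ⇒  ω_arm = 42/55
sun–planet mesh: 26·(0−42/55) = −29·(ω_p−ω_arm)  ⇒  ω_p−ω_arm = 1092/1595
ω_p = 42/55 + 1092/1595 = 42/29
exact speed ratio = 42/29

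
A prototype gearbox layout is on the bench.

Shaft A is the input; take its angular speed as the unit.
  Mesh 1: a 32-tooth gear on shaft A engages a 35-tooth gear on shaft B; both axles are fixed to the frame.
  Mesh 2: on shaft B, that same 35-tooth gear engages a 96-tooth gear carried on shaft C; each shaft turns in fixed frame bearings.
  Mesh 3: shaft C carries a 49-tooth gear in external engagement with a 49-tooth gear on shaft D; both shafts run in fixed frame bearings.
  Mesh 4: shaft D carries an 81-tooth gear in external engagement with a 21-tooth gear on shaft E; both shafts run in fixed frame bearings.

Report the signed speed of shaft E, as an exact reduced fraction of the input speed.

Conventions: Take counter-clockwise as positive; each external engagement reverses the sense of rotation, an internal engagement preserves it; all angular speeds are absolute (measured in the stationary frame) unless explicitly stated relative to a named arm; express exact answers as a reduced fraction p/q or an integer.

4-mesh fixed-axis compound train (all bearings frame-fixed)
mesh 1 [32T→35T]: |ω|/ω_in = 1×32/35 = 32/35, sense flips to −
mesh 2 [35T→96T]: |ω|/ω_in = (32/35)×35/96 = 1/3, sense flips to +
mesh 3 [49T→49T]: |ω|/ω_in = (1/3)×49/49 = 1/3, sense flips to −
mesh 4 [81T→21T]: |ω|/ω_in = (1/3)×81/21 = 9/7, sense flips to +
signed output speed (× input speed) = 9/7

9/7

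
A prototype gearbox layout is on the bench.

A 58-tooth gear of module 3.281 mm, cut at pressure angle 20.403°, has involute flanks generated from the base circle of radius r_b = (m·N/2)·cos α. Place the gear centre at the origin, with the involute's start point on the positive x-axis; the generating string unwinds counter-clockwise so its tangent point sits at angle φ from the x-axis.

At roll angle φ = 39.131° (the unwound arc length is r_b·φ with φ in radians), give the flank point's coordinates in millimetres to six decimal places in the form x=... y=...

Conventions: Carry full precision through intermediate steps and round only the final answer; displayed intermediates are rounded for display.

x=107.615038 y=9.035362

single-mesh involute tooth geometry (58T wheel at module 3.281)
pitch radius r_p = m·N/2 = 3.281·58/2 = 95.149000
base radius r_b = r_p·cos α = 95.149000·cos 20.403° = 89.179707
roll angle φ = 39.131° = 0.68296479 rad
x = r_b·(cos φ + φ·sin φ) = 107.615038
y = r_b·(sin φ − φ·cos φ) = 9.035362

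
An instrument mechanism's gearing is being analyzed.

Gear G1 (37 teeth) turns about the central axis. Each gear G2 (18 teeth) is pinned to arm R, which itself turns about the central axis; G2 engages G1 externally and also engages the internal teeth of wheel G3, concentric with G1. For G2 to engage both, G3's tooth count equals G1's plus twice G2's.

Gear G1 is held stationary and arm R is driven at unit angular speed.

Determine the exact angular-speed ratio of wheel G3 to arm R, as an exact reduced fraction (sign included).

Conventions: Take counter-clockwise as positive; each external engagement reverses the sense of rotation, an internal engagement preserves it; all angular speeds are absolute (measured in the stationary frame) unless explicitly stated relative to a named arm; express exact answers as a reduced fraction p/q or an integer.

topology: planetary set — G1 37T / G2 18T / G3 73T, arm = carrier (Willis)
ring teeth: 37 + 2·18 = 73
37(ω_sun−ω_arm) = −73(ω_ring−ω_arm),  ω_sun = 0, ω_arm = 1
ω_ring = 1 − (37/73)(0−1) = 110/73
ω_out/ω_in = 110/73

110/73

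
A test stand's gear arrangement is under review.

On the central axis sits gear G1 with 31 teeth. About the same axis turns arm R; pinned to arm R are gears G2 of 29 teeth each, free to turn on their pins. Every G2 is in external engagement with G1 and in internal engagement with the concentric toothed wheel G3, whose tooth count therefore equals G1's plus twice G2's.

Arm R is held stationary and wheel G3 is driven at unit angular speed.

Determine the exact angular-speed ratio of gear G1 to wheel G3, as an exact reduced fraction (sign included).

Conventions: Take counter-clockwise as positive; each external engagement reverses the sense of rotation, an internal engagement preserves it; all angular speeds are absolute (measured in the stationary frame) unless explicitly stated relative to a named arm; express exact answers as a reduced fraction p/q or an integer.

recognized (axles ride arm R): planetary set, 31/29/89 teeth
ring teeth: 31 + 2·29 = 89
31(ω_sun−ω_arm) = −89(ω_ring−ω_arm),  ω_arm = 0, ω_ring = 1
ω_sun = 0 − (89/31)(1−0) = -89/31
ω_out/ω_in = -89/31

-89/31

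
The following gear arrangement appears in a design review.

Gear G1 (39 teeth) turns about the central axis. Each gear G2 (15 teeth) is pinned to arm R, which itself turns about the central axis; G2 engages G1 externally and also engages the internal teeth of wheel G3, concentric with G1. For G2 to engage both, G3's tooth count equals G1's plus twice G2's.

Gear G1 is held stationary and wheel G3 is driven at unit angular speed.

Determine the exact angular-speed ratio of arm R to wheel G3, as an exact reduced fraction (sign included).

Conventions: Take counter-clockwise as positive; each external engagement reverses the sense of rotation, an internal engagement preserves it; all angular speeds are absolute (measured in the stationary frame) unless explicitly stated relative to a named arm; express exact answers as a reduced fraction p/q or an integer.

class = planetary set [G3 = 39+2·15 = 69; Willis about the carrier]
ring teeth: 39 + 2·15 = 69
39(ω_sun−ω_arm) = −69(ω_ring−ω_arm),  ω_sun = 0, ω_ring = 1
39(0−ω_arm) = −69(1−ω_arm)  ⇒  108·ω_arm = 69  ⇒  ω_arm = 23/36
ω_out/ω_in = 23/36

23/36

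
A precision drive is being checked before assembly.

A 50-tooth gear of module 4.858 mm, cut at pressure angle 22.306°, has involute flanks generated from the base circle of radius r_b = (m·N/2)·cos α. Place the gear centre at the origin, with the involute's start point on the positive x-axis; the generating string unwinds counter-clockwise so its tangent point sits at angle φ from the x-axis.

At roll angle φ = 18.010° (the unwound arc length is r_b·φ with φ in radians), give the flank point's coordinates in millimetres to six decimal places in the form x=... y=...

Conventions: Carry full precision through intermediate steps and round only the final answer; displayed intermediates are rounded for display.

class = single-mesh tooth geometry [base-circle involute, m = 4.858, 50T]
pitch radius r_p = m·N/2 = 4.858·50/2 = 121.450000
base radius r_b = r_p·cos α = 121.450000·cos 22.306° = 112.361894
roll angle φ = 18.010° = 0.31433380 rad
x = r_b·(cos φ + φ·sin φ) = 117.776527
y = r_b·(sin φ − φ·cos φ) = 1.151792

x=117.776527 y=1.151792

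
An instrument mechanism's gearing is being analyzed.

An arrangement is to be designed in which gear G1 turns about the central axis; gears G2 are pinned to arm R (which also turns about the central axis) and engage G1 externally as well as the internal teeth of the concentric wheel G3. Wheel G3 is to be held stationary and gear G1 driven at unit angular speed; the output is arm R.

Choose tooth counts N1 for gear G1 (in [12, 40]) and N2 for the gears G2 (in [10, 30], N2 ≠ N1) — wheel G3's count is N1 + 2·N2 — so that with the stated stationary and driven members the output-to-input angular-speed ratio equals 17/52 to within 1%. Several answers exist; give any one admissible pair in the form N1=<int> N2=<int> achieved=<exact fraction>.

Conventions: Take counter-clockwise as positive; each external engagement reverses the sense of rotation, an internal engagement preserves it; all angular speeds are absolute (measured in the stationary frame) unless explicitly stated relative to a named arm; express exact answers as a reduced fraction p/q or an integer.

topology: planetary set — design target 17/52, arm = carrier (Willis)
Willis with ω_ring = 0: ω_arm/ω_sun = N1/(N1+N3); set equal to 17/52  ⇒  N3/N1 = 1/(17/52) − 1 = 35/17
N3 = N1 + 2·N2  ⇒  N2/N1 = (N3/N1 − 1)/2 = (35/17 − 1)/2 = 9/17
smallest multiple with N1 ≥ 12 and N2 ≥ 10: k = 2  ⇒  N1 = 2·17 = 34, N2 = 2·9 = 18 (N1 ≤ 40, N2 ≤ 30, N2 ≠ N1 ✓), N3 = 34 + 2·18 = 70
check: N1/(N1+N3) with N1 = 34, N3 = 70 gives 17/52; |achieved − target| = 0 ≤ 17/5200 ✓

N1=34 N2=18 achieved=17/52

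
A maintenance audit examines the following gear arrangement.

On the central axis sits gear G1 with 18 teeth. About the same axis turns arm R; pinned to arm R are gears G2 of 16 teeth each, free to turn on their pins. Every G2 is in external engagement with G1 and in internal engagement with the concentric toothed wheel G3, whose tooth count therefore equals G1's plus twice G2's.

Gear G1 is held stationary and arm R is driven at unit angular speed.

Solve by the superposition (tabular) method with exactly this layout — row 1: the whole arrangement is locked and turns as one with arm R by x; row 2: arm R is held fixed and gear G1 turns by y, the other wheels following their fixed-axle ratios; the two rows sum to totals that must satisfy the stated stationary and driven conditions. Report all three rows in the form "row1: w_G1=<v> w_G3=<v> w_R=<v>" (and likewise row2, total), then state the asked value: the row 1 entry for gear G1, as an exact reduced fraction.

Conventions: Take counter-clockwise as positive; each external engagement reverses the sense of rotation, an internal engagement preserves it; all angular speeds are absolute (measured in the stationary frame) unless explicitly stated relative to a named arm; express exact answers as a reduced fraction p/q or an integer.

class = planetary set [G3 = 18+2·16 = 50; Willis about the carrier]
row 1 — lock + rotate with arm: ω_sun = ω_ring = ω_arm = x
row 2: sun turns y, ring = −(18/50)·y, arm 0
boundary: total ω_sun = x + y = 0 and total ω_arm = x = 1  ⇒  y = -1, x = 1
row 2 ring = −(18/50)·(-1) = 9/25
totals (row 1 + row 2): sun 1 + (-1) = 0, ring 1 + 9/25 = 34/25, arm 1 + 0 = 1
asked cell (row1, sun) = 1

row1: w_G1=1 w_G3=1 w_R=1
row2: w_G1=-1 w_G3=9/25 w_R=0
total: w_G1=0 w_G3=34/25 w_R=1
asked value: 1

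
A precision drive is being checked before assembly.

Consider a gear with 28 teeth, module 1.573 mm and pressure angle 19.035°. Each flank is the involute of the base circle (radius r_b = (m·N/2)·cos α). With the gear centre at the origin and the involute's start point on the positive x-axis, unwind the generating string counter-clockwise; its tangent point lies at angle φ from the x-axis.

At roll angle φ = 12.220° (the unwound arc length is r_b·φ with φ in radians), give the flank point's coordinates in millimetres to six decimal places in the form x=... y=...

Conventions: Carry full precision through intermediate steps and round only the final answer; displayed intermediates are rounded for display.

x=21.285937 y=0.067017

recognized (one wheel, involute flank): single-mesh tooth geometry, m = 1.573, N = 28
pitch radius r_p = m·N/2 = 1.573·28/2 = 22.022000
base radius r_b = r_p·cos α = 22.022000·cos 19.035° = 20.817826
roll angle φ = 12.220° = 0.21327923 rad
x = r_b·(cos φ + φ·sin φ) = 21.285937
y = r_b·(sin φ − φ·cos φ) = 0.067017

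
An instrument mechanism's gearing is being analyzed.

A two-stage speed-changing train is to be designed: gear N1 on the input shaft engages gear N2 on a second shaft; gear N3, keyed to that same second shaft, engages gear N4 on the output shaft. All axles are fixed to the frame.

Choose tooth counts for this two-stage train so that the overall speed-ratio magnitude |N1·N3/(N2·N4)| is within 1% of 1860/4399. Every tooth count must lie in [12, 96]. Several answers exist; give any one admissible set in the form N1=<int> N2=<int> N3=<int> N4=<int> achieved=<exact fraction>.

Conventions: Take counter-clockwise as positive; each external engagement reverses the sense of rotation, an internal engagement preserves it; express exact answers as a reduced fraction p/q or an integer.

N1=20 N2=53 N3=93 N4=83 achieved=1860/4399

class = fixed-axis compound train [2-stage, 1860/4399 wanted]
target = 1860/4399 in lowest terms: an exact hit needs N1·N3 = k·1860 and N2·N4 = k·4399 for one integer k, every count in [12, 96]; additionally prefer no 1:1 stage (N1 ≠ N2, N3 ≠ N4)
k = 1: N1·N3 = 1860 = 20·93, N2·N4 = 4399 = 53·83
achieved = 20·93/(53·83) = 1860/4399; |achieved − target| = 0 ≤ 93/21995 ✓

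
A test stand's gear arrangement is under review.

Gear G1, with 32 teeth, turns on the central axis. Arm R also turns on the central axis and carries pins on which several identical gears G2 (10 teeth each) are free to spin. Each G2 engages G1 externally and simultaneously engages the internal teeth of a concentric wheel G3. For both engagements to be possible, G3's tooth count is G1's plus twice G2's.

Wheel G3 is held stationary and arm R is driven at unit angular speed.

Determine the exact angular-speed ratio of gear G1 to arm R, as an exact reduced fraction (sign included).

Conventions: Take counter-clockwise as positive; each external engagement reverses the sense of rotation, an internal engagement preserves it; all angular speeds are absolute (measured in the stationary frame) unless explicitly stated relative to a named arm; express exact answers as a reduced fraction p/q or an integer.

class = planetary set [G3 = 32+2·10 = 52; Willis about the carrier]
ring teeth: 32 + 2·10 = 52
32(ω_sun−ω_arm) = −52(ω_ring−ω_arm),  ω_ring = 0, ω_arm = 1
ω_sun = 1 − (52/32)(0−1) = 21/8
ω_out/ω_in = 21/8

21/8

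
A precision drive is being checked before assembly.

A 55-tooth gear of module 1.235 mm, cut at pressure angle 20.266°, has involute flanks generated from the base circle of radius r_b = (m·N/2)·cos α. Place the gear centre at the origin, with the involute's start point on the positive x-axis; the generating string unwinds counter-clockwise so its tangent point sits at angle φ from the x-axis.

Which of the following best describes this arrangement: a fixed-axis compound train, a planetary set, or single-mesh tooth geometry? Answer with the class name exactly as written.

single-mesh involute tooth geometry (55T wheel at module 1.235)
classification: single-mesh tooth geometry

single-mesh tooth geometry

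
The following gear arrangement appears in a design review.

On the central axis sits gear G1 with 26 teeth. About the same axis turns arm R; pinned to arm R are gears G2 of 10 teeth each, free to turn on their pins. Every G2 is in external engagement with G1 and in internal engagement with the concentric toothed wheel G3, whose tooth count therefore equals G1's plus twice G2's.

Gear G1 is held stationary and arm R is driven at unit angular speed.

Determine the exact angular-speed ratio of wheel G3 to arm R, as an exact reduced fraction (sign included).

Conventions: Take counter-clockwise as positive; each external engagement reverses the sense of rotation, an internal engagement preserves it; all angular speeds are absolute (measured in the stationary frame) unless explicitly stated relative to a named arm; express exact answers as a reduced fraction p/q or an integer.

36/23

topology: planetary set — G1 26T / G2 10T / G3 46T, arm = carrier (Willis)
ring teeth: 26 + 2·10 = 46
26(ω_sun−ω_arm) = −46(ω_ring−ω_arm),  ω_sun = 0, ω_arm = 1
ω_ring = 1 − (26/46)(0−1) = 36/23
ω_out/ω_in = 36/23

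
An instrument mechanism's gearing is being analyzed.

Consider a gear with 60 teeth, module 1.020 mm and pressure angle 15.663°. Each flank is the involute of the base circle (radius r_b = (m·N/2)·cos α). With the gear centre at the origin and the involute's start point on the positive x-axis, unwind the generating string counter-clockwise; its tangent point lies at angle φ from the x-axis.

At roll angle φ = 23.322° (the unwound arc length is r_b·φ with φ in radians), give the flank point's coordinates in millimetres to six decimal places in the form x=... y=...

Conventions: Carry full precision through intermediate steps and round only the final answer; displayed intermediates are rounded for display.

recognized (one wheel, involute flank): single-mesh tooth geometry, m = 1.020, N = 60
pitch radius r_p = m·N/2 = 1.020·60/2 = 30.600000
base radius r_b = r_p·cos α = 30.600000·cos 15.663° = 29.463709
roll angle φ = 23.322° = 0.40704569 rad
x = r_b·(cos φ + φ·sin φ) = 31.804396
y = r_b·(sin φ − φ·cos φ) = 0.651453

x=31.804396 y=0.651453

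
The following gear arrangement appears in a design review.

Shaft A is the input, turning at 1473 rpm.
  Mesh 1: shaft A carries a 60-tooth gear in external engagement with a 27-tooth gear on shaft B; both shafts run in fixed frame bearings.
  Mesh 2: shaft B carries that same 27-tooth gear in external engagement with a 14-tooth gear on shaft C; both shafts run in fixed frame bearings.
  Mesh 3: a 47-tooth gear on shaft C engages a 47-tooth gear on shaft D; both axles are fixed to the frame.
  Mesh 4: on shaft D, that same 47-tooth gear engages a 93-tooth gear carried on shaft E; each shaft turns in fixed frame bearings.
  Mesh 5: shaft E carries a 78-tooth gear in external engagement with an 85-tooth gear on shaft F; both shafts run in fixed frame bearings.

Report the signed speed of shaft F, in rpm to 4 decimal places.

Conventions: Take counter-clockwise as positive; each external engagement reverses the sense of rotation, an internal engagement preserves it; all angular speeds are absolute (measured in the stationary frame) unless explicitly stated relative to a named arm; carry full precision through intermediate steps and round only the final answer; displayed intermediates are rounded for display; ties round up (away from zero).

topology: fixed-axis compound train — 5 meshes, A→F
mesh 1 [60T→27T]: ω = 1473.0000×60/27 = 3273.3333 rpm, sense flips to −
mesh 2 [27T→14T]: ω = 3273.3333×27/14 = 6312.8571 rpm, sense flips to +
mesh 3 [47T→47T]: ω = 6312.8571×47/47 = 6312.8571 rpm, sense flips to −
mesh 4 [47T→93T]: ω = 6312.8571×47/93 = 3190.3687 rpm, sense flips to +
mesh 5 [78T→85T]: ω = 3190.3687×78/85 = 2927.6324 rpm, sense flips to −
signed output speed = -2927.6324 rpm

-2927.6324 rpm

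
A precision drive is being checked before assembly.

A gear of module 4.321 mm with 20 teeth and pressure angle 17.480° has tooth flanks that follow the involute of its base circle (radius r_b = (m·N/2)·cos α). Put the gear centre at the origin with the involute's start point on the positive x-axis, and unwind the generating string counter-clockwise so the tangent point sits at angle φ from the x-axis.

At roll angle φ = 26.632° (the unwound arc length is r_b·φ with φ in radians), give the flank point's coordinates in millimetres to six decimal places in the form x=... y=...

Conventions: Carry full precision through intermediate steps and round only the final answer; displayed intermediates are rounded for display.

single-mesh involute tooth geometry (20T wheel at module 4.321)
pitch radius r_p = m·N/2 = 4.321·20/2 = 43.210000
base radius r_b = r_p·cos α = 43.210000·cos 17.480° = 41.214643
roll angle φ = 26.632° = 0.46481609 rad
x = r_b·(cos φ + φ·sin φ) = 45.429324
y = r_b·(sin φ − φ·cos φ) = 1.350086

x=45.429324 y=1.350086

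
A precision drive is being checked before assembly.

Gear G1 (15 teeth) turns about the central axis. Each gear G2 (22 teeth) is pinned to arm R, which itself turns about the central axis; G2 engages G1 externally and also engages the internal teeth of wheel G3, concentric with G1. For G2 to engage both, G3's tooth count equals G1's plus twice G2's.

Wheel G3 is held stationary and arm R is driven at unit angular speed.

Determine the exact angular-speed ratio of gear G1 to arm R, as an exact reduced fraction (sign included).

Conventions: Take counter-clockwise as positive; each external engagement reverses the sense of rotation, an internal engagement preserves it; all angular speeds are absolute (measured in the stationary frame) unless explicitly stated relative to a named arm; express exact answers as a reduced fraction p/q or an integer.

planetary set (15T centre, 22T on arm, 59T internal) — Willis relation
ring teeth: 15 + 2·22 = 59
15(ω_sun−ω_arm) = −59(ω_ring−ω_arm),  ω_ring = 0, ω_arm = 1
ω_sun = 1 − (59/15)(0−1) = 74/15
ω_out/ω_in = 74/15

74/15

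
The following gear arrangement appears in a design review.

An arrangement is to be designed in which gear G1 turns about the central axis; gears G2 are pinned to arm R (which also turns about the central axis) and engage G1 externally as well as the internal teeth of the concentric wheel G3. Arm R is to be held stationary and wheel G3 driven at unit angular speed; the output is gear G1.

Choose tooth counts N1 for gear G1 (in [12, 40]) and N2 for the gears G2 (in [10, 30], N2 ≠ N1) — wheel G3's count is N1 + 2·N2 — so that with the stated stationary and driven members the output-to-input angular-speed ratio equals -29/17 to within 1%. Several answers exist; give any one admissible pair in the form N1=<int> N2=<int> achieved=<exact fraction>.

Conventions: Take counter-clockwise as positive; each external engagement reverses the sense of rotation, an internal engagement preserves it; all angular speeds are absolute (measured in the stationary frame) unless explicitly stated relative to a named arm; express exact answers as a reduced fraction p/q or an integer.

topology: planetary set — design target -29/17, arm = carrier (Willis)
Willis with ω_arm = 0: ω_sun/ω_ring = −N3/N1; set equal to -29/17  ⇒  N3/N1 = −(-29/17) = 29/17
N3 = N1 + 2·N2  ⇒  N2/N1 = (N3/N1 − 1)/2 = (29/17 − 1)/2 = 6/17
smallest multiple with N1 ≥ 12 and N2 ≥ 10: k = 2  ⇒  N1 = 2·17 = 34, N2 = 2·6 = 12 (N1 ≤ 40, N2 ≤ 30, N2 ≠ N1 ✓), N3 = 34 + 2·12 = 58
check: −N3/N1 with N1 = 34, N3 = 58 gives -29/17; |achieved − target| = 0 ≤ 29/1700 ✓

N1=34 N2=12 achieved=-29/17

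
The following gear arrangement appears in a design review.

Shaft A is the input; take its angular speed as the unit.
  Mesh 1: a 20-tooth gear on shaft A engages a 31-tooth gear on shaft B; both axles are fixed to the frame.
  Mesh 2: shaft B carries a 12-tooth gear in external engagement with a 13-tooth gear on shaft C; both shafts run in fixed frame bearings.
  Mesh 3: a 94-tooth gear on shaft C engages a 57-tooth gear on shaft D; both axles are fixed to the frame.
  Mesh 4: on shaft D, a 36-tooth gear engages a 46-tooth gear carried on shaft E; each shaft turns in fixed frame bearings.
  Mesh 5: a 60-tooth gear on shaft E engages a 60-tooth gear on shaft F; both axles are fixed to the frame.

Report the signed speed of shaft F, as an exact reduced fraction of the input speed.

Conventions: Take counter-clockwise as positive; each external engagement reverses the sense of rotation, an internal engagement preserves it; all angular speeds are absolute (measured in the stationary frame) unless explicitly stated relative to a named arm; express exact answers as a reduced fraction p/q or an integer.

5-mesh fixed-axis compound train (all bearings frame-fixed)
mesh 1 [20T→31T]: |ω|/ω_in = 1×20/31 = 20/31, sense flips to −
mesh 2 [12T→13T]: |ω|/ω_in = (20/31)×12/13 = 240/403, sense flips to +
mesh 3 [94T→57T]: |ω|/ω_in = (240/403)×94/57 = 7520/7657, sense flips to −
mesh 4 [36T→46T]: |ω|/ω_in = (7520/7657)×36/46 = 135360/176111, sense flips to +
mesh 5 [60T→60T]: |ω|/ω_in = (135360/176111)×60/60 = 135360/176111, sense flips to −
signed output speed (× input speed) = -135360/176111

-135360/176111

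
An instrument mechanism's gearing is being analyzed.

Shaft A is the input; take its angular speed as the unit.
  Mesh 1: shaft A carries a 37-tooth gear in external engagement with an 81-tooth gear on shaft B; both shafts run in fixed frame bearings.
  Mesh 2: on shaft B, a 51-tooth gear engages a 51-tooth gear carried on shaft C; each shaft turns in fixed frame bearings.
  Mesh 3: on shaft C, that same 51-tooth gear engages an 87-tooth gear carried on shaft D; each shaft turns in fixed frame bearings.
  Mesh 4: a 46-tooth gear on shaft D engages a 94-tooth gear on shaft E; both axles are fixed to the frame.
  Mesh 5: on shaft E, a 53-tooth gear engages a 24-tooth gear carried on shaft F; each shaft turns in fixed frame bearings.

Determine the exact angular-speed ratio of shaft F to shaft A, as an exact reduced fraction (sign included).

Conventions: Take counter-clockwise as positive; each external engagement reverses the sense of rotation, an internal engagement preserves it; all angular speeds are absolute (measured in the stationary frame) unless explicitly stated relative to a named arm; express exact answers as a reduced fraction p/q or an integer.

class = fixed-axis compound train [5 meshes; 5 ratios multiply, 5 sense flips]
mesh 1 [37T→81T]: running ratio 37/81, sense −
mesh 2 [51T→51T]: running ratio 37/81, sense +
mesh 3 [51T→87T]: running ratio 629/2349, sense −
mesh 4 [46T→94T]: running ratio 14467/110403, sense +
mesh 5 [53T→24T]: running ratio 766751/2649672, sense −
ω_out/ω_in = -766751/2649672

-766751/2649672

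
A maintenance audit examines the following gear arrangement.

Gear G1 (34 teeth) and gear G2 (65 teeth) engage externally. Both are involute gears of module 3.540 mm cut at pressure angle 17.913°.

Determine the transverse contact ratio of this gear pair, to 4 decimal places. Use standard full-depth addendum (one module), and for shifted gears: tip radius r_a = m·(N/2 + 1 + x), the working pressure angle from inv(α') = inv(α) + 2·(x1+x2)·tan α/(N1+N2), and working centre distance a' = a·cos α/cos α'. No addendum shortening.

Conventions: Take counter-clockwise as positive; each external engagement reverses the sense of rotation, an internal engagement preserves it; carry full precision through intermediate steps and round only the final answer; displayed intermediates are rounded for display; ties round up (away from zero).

class = single-mesh tooth geometry [involute pair 34T × 65T, m = 3.540]
base radii: r_b1 = 57.262753, r_b2 = 109.472910
tip radii: r_a1 = 63.720000, r_a2 = 118.590000
no profile shift: α' = α, a' = a
action lengths: √(r_a1²−r_b1²) = 27.950233, √(r_a2²−r_b2²) = 45.599014
base pitch p_b = π·m·cos α = 10.582132
CR = (27.950233 + 45.599014 − 175.230000·sin 17.91300°)/10.582132 = 1.857217
contact ratio ≈ 1.8572

1.8572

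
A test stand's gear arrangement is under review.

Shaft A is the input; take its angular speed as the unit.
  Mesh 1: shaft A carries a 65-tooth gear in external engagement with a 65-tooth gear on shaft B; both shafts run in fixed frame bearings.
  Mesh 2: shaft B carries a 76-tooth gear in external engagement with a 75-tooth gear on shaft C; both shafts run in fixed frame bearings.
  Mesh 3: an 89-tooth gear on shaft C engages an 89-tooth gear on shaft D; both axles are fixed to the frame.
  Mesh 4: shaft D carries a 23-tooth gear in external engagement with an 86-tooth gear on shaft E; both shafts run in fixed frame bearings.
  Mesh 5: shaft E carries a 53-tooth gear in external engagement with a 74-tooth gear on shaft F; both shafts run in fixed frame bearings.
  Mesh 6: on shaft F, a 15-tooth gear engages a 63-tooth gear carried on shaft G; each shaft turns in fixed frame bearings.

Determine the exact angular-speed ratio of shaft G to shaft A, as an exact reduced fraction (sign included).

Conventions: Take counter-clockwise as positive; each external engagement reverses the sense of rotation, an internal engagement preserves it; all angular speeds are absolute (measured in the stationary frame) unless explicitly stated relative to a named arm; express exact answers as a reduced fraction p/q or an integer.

class = fixed-axis compound train [6 meshes; 6 ratios multiply, 6 sense flips]
mesh 1 [65T→65T]: running ratio 1, sense −
mesh 2 [76T→75T]: running ratio 76/75, sense +
mesh 3 [89T→89T]: running ratio 76/75, sense −
mesh 4 [23T→86T]: running ratio 874/3225, sense +
mesh 5 [53T→74T]: running ratio 23161/119325, sense −
mesh 6 [15T→63T]: running ratio 23161/501165, sense +
ω_out/ω_in = 23161/501165

23161/501165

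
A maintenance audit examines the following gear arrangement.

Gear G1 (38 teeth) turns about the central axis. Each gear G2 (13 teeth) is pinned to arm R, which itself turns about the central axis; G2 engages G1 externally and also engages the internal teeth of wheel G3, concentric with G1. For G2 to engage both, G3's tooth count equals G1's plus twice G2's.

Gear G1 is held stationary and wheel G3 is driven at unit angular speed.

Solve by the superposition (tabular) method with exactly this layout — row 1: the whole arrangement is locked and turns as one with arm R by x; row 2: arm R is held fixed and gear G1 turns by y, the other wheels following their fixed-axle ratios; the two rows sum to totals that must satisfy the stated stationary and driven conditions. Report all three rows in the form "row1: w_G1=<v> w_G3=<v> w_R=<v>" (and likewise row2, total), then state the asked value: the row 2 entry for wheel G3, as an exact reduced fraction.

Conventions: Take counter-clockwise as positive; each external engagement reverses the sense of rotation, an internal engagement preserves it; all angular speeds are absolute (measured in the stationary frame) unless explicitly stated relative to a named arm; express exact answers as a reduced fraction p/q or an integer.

row1: w_G1=32/51 w_G3=32/51 w_R=32/51
row2: w_G1=-32/51 w_G3=19/51 w_R=0
total: w_G1=0 w_G3=1 w_R=32/51
asked value: 19/51

topology: planetary set — G1 38T / G2 13T / G3 64T, arm = carrier (Willis)
row 1 — lock + rotate with arm: ω_sun = ω_ring = ω_arm = x
row 2 (arm held, sun turns y): ω_ring = −(38/64)·y, ω_arm = 0
boundary: total ω_sun = x + y = 0 and total ω_ring = x − (38/64)·y = 1  ⇒  y = -32/51, x = 32/51
row 2 ring = −(38/64)·(-32/51) = 19/51
totals (row 1 + row 2): sun 32/51 + (-32/51) = 0, ring 32/51 + 19/51 = 1, arm 32/51 + 0 = 32/51
asked cell (row2, ring) = 19/51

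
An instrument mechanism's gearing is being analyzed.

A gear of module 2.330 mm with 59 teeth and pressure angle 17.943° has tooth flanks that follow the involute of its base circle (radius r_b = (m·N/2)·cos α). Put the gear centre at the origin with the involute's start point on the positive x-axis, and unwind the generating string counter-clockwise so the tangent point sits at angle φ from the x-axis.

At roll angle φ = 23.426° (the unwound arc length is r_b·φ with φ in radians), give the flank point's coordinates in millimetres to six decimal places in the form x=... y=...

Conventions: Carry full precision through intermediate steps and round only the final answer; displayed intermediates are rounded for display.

topology: single-mesh involute geometry — m = 2.330, N = 59
pitch radius r_p = m·N/2 = 2.330·59/2 = 68.735000
base radius r_b = r_p·cos α = 68.735000·cos 17.943° = 65.391968
roll angle φ = 23.426° = 0.40886083 rad
x = r_b·(cos φ + φ·sin φ) = 70.631355
y = r_b·(sin φ − φ·cos φ) = 1.465049

x=70.631355 y=1.465049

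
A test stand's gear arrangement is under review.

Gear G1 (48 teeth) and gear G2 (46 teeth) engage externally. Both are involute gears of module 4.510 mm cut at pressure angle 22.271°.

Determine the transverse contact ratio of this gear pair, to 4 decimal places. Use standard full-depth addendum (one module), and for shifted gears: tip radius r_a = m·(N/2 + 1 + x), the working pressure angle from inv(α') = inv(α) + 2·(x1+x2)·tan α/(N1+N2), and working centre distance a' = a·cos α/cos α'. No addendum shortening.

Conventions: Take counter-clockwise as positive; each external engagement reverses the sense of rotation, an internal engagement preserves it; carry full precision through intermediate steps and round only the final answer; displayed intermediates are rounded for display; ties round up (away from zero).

1.6355

recognized (one external pair, fixed centres): single-mesh tooth geometry, m = 4.510, N1 = 48, N2 = 46
base radii: r_b1 = 100.165476, r_b2 = 95.991914
tip radii: r_a1 = 112.750000, r_a2 = 108.240000
no profile shift: α' = α, a' = a
action lengths: √(r_a1²−r_b1²) = 51.763307, √(r_a2²−r_b2²) = 50.014498
base pitch p_b = π·m·cos α = 13.111630
CR = (51.763307 + 50.014498 − 211.970000·sin 22.27100°)/13.111630 = 1.635476
contact ratio ≈ 1.6355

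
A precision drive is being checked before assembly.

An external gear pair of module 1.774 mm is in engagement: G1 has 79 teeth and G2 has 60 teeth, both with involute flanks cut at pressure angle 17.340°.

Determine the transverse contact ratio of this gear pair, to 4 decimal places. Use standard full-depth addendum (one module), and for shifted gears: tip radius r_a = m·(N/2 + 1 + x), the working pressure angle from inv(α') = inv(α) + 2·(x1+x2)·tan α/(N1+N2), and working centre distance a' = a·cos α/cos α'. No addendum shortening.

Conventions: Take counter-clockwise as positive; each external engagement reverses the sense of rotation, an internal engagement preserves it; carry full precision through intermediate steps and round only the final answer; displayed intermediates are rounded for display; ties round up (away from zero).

1.9818

class = single-mesh tooth geometry [involute pair 79T × 60T, m = 1.774]
base radii: r_b1 = 66.888390, r_b2 = 50.801309
tip radii: r_a1 = 71.847000, r_a2 = 54.994000
no profile shift: α' = α, a' = a
action lengths: √(r_a1²−r_b1²) = 26.228510, √(r_a2²−r_b2²) = 21.061032
base pitch p_b = π·m·cos α = 5.319901
CR = (26.228510 + 21.061032 − 123.293000·sin 17.34000°)/5.319901 = 1.981828
contact ratio ≈ 1.9818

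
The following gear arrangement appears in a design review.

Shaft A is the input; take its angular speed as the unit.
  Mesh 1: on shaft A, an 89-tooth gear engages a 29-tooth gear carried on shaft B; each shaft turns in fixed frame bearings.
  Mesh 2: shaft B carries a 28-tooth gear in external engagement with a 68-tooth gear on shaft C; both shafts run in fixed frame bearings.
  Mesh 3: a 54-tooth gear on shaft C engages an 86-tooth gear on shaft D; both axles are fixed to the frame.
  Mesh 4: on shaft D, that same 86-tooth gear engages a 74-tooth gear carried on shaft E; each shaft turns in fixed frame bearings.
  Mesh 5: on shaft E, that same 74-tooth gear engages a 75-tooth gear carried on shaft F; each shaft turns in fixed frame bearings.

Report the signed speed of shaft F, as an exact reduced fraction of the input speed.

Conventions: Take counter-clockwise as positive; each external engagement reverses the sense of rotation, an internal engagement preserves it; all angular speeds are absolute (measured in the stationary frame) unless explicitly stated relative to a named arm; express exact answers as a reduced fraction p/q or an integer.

-11214/12325

5-mesh fixed-axis compound train (all bearings frame-fixed)
mesh 1 [89T→29T]: |ω|/ω_in = 1×89/29 = 89/29, sense flips to −
mesh 2 [28T→68T]: |ω|/ω_in = (89/29)×28/68 = 623/493, sense flips to +
mesh 3 [54T→86T]: |ω|/ω_in = (623/493)×54/86 = 16821/21199, sense flips to −
mesh 4 [86T→74T]: |ω|/ω_in = (16821/21199)×86/74 = 16821/18241, sense flips to +
mesh 5 [74T→75T]: |ω|/ω_in = (16821/18241)×74/75 = 11214/12325, sense flips to −
signed output speed (× input speed) = -11214/12325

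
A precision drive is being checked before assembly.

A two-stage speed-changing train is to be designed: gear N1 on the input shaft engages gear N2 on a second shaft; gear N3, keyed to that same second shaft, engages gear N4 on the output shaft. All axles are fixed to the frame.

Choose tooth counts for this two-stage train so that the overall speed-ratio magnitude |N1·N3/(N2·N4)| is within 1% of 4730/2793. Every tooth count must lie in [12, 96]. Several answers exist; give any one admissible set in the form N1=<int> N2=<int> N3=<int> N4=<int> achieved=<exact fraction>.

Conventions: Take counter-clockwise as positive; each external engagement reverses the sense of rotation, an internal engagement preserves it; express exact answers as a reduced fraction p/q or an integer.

N1=55 N2=49 N3=86 N4=57 achieved=4730/2793

design class (target 4730/2793): fixed-axis compound train
target = 4730/2793 in lowest terms: an exact hit needs N1·N3 = k·4730 and N2·N4 = k·2793 for one integer k, every count in [12, 96]; additionally prefer no 1:1 stage (N1 ≠ N2, N3 ≠ N4)
k = 1: N1·N3 = 4730 = 55·86, N2·N4 = 2793 = 49·57
achieved = 55·86/(49·57) = 4730/2793; |achieved − target| = 0 ≤ 473/27930 ✓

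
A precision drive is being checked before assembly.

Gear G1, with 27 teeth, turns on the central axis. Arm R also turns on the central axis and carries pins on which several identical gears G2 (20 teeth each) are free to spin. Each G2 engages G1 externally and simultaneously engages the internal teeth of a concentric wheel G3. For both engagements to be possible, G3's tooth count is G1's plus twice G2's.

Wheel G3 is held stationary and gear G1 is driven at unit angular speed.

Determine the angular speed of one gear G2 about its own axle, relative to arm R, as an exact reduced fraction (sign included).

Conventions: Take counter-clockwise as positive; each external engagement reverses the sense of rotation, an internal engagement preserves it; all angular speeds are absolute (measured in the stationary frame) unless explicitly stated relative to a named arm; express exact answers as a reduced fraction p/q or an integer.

-1809/1880

topology: planetary set — G1 27T / G2 20T / G3 67T, arm = carrier (Willis)
ring teeth: 27 + 2·20 = 67
27(ω_sun−ω_arm) = −67(ω_ring−ω_arm),  ω_ring = 0, ω_sun = 1
27(1−ω_arm) = −67(0−ω_arm)  ⇒  94·ω_arm = 27  ⇒  ω_arm = 27/94
sun–planet mesh: 27·(1−27/94) = −20·(ω_p−ω_arm)  ⇒  ω_p−ω_arm = -1809/1880
exact speed ratio = -1809/1880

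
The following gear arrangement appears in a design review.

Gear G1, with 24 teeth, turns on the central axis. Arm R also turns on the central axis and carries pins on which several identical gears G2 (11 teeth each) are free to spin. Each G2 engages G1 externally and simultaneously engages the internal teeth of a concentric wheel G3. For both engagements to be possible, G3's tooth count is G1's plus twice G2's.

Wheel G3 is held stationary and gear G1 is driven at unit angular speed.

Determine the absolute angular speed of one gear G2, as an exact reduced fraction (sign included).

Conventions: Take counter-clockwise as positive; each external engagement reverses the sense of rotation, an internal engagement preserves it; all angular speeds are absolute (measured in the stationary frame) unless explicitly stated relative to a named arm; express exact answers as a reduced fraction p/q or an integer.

-12/11

recognized (axles ride arm R): planetary set, 24/11/46 teeth
ring teeth: 24 + 2·11 = 46
24(ω_sun−ω_arm) = −46(ω_ring−ω_arm),  ω_ring = 0, ω_sun = 1
24(1−ω_arm) = −46(0−ω_arm)  ⇒  70·ω_arm = 24  ⇒  ω_arm = 12/35
sun–planet mesh: 24·(1−12/35) = −11·(ω_p−ω_arm)  ⇒  ω_p−ω_arm = -552/385
ω_p = 12/35 − 552/385 = -12/11
exact speed ratio = -12/11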